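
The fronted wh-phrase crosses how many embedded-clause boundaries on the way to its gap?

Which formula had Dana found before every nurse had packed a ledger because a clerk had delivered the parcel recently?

0

"which formula" originates inside the matrix clause — no clause boundary is crossed.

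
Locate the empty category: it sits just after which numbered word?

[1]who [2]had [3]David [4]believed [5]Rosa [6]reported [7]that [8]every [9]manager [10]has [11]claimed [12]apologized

The displaced element is "who" (word 1).
It is linked across 3 clause boundaries (Ø → that → Ø).
It functions as the subject of "apologized", so the gap sits immediately after word 11 ("claimed").
Base order: David had believed Rosa reported that every manager has claimed that who apologized.

11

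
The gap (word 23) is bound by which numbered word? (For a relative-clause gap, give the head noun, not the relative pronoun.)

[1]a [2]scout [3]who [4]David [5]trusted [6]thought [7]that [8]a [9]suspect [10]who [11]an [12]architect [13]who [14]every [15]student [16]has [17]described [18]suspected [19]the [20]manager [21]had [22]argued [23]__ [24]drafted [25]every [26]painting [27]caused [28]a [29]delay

The gap at 23 is the subject of "drafted", inside a relative clause.
The relative pronoun is "who" (word 10); it is bound by the head noun immediately before it.
Its filler is the head noun "suspect", at word 9.

9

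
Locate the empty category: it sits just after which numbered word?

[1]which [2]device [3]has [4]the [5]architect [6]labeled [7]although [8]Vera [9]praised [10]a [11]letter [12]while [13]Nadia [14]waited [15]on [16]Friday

6

The displaced element is "which device" (word 2).
It functions as the direct object of "labeled", so the gap sits immediately after word 6 ("labeled").
Base order: The architect has labeled which device although Vera praised a letter while Nadia waited on Friday.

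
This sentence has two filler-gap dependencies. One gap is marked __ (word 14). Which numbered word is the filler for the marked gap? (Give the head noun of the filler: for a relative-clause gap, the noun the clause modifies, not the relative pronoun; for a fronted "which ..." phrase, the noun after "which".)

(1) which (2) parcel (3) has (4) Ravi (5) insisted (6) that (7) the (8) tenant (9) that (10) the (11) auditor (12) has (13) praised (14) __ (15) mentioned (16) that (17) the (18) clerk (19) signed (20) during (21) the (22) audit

8

The marked gap is inside the relative clause, the direct object of "praised".
Its filler is the head noun "tenant" (via "that"), at word 8.
(The other dependency links word 2 to a gap after word 19.)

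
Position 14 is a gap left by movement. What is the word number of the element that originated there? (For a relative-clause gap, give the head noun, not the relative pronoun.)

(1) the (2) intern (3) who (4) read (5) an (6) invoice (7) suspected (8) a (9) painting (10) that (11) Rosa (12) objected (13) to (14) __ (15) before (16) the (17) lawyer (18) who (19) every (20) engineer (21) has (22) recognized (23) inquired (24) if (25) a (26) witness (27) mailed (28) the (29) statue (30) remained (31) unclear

The gap at 14 is the prepositional object of "objected", inside a relative clause.
The relative pronoun is "that" (word 10); it is bound by the head noun immediately before it.
Its filler is the head noun "painting", at word 9.

9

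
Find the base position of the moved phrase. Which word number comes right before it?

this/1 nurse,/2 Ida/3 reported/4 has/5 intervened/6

The displaced element is "this nurse" (word 2).
It is linked across 1 clause boundary (Ø).
It functions as the subject of "intervened", so the gap sits immediately after word 4 ("reported").
Base order: Ida reported that this nurse has intervened.

4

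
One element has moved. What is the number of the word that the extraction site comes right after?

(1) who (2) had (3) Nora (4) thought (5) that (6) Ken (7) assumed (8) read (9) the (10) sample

The displaced element is "who" (word 1).
It is linked across 2 clause boundaries (that → Ø).
It functions as the subject of "read", so the gap sits immediately after word 7 ("assumed").
Base order: Nora had thought that Ken assumed that who read the sample.

7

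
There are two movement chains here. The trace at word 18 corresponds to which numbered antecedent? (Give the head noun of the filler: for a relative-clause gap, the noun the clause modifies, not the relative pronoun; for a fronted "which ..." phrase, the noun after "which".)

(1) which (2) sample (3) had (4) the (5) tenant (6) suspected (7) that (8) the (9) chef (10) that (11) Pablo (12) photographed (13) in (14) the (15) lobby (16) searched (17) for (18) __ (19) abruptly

The marked gap is the object of the preposition "for" of "searched".
Its filler is the fronted wh-phrase "which sample", at word 2.
(The other dependency links word 9 to a gap after word 12.)

2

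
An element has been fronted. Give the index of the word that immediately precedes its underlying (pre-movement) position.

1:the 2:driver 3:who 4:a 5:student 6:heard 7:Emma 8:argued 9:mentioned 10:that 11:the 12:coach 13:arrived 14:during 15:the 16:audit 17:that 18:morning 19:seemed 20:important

The displaced element is "the driver" (word 2).
It is linked across 2 clause boundaries (Ø → Ø).
It functions as the subject of "mentioned", so the gap sits immediately after word 8 ("argued").
Base order: A student heard Emma argued that the driver mentioned that the coach arrived during the audit that morning.

8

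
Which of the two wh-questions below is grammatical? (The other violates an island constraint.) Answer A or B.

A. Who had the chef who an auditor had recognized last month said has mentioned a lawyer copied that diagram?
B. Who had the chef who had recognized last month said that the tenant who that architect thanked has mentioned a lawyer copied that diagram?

A

In B, the wh-phrase is extracted from inside a complex-NP island (relative clause) (introduced by "who"), which blocks movement.
In A, the extraction path crosses only that-complement boundaries, which are transparent.
So A is grammatical.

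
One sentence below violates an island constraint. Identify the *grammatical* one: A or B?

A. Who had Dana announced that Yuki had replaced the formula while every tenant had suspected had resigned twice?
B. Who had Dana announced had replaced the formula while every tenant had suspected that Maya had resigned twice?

B

In A, the wh-phrase is extracted from inside an adjunct island (introduced by "while"), which blocks movement.
In B, the extraction path crosses only that-complement boundaries, which are transparent.
So B is grammatical.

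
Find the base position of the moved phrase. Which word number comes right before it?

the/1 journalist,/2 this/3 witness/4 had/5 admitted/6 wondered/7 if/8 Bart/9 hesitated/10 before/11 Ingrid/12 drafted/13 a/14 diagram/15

The displaced element is "the journalist" (word 2).
It is linked across 1 clause boundary (Ø).
It functions as the subject of "wondered", so the gap sits immediately after word 6 ("admitted").
Base order: This witness had admitted that the journalist wondered if Bart hesitated before Ingrid drafted a diagram.

6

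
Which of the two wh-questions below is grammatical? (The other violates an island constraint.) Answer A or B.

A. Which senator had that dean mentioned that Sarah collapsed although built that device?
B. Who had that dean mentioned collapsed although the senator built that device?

B

In A, the wh-phrase is extracted from inside an adjunct island (introduced by "although"), which blocks movement.
In B, the extraction path crosses only that-complement boundaries, which are transparent.
So B is grammatical.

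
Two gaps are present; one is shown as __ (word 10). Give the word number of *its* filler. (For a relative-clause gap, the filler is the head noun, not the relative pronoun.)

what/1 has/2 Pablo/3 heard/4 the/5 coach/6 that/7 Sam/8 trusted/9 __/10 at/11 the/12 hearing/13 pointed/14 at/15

6

The marked gap is inside the relative clause, the direct object of "trusted".
Its filler is the head noun "coach" (via "that"), at word 6.
(The other dependency links word 1 to a gap after word 15.)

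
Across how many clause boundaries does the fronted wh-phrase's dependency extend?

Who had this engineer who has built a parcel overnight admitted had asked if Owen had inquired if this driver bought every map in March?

"who" is extracted from the subject of "asked".
Boundaries crossed, outermost first: [Ø] — 1 in total.

1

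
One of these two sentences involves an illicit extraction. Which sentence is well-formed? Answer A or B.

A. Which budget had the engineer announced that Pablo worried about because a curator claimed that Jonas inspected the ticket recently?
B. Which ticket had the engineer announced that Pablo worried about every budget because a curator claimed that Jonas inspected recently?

In B, the wh-phrase is extracted from inside an adjunct island (introduced by "because"), which blocks movement.
In A, the extraction path crosses only that-complement boundaries, which are transparent.
So A is grammatical.

A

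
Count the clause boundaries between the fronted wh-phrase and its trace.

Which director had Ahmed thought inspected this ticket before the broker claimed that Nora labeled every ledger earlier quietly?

1

"which director" is extracted from the subject of "inspected".
Boundaries crossed, outermost first: [Ø] — 1 in total.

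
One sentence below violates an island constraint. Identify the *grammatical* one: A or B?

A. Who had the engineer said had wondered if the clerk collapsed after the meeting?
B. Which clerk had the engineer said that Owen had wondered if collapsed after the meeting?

In B, the wh-phrase is extracted from inside a wh-island (introduced by "if"), which blocks movement.
In A, the extraction path crosses only that-complement boundaries, which are transparent.
So A is grammatical.

A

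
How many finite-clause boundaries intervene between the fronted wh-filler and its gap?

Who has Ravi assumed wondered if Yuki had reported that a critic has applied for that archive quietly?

"who" is extracted from the subject of "wondered".
Boundaries crossed, outermost first: [Ø] — 1 in total.

1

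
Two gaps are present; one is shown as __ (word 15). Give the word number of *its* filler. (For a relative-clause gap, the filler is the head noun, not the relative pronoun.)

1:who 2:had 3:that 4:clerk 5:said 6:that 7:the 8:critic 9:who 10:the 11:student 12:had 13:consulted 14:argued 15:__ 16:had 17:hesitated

The marked gap is the subject of "hesitated".
Its filler is the fronted wh-phrase "who", at word 1.
(The other dependency links word 8 to a gap after word 13.)

1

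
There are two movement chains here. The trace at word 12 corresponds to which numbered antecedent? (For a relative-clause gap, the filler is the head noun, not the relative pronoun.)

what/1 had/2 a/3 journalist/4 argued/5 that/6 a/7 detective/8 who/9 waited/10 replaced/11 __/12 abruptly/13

1

The marked gap is the direct object of "replaced".
Its filler is the fronted wh-phrase "what", at word 1.
(The other dependency links word 8 to a gap after word 9.)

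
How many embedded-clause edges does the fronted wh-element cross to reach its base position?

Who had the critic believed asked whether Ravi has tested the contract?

1

"who" is extracted from the subject of "asked".
Boundaries crossed, outermost first: [Ø] — 1 in total.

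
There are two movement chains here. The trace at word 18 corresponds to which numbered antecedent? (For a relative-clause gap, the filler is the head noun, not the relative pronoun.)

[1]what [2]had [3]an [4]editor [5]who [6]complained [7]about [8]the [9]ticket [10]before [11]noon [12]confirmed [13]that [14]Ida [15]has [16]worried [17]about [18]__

The marked gap is the object of the preposition "about" of "worried".
Its filler is the fronted wh-phrase "what", at word 1.
(The other dependency links word 4 to a gap after word 5.)

1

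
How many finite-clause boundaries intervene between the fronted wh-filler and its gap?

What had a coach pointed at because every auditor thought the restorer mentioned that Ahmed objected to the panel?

0

"what" originates inside the matrix clause — no clause boundary is crossed.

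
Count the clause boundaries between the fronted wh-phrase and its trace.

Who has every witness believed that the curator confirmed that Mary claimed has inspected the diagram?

"who" is extracted from the subject of "inspected".
Boundaries crossed, outermost first: [that], [that], [Ø] — 3 in total.

3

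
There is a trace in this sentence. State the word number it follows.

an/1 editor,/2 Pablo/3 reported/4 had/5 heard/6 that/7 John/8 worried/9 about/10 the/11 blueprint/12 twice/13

The displaced element is "an editor" (word 2).
It is linked across 1 clause boundary (Ø).
It functions as the subject of "heard", so the gap sits immediately after word 4 ("reported").
Base order: Pablo reported that an editor had heard that John worried about the blueprint twice.

4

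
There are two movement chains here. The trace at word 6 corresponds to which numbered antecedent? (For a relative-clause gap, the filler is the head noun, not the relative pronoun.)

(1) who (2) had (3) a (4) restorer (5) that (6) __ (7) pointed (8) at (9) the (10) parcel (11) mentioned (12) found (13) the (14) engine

4

The marked gap is inside the relative clause, the subject of "pointed".
Its filler is the head noun "restorer" (via "that"), at word 4.
(The other dependency links word 1 to a gap after word 11.)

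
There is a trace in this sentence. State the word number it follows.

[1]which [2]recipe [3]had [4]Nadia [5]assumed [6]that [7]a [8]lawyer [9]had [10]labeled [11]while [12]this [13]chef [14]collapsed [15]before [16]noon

The displaced element is "which recipe" (word 2).
It is linked across 1 clause boundary (that).
It functions as the direct object of "labeled", so the gap sits immediately after word 10 ("labeled").
Base order: Nadia had assumed that a lawyer had labeled which recipe while this chef collapsed before noon.

10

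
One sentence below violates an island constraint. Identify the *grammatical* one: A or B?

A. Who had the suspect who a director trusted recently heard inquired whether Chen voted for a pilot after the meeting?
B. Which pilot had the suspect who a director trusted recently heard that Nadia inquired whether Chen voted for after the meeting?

A

In B, the wh-phrase is extracted from inside a wh-island (introduced by "whether"), which blocks movement.
In A, the extraction path crosses only that-complement boundaries, which are transparent.
So A is grammatical.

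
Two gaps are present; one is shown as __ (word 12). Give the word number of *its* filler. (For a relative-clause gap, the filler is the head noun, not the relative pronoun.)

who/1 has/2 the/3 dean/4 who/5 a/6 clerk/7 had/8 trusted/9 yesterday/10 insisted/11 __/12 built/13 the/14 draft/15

1

The marked gap is the subject of "built".
Its filler is the fronted wh-phrase "who", at word 1.
(The other dependency links word 4 to a gap after word 9.)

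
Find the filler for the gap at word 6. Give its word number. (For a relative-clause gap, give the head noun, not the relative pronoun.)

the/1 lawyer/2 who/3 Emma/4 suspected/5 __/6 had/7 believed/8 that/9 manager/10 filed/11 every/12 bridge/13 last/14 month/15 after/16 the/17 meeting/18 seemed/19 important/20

The gap at 6 is the subject of "believed", inside a relative clause.
The relative pronoun is "who" (word 3); it is bound by the head noun immediately before it.
Its filler is the head noun "lawyer", at word 2.

2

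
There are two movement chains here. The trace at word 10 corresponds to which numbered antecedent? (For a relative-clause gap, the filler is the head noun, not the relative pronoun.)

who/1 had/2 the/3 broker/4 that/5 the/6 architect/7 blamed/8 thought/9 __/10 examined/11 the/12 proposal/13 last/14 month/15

1

The marked gap is the subject of "examined".
Its filler is the fronted wh-phrase "who", at word 1.
(The other dependency links word 4 to a gap after word 8.)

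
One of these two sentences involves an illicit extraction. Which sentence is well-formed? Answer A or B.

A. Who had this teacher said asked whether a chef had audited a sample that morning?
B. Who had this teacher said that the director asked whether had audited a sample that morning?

In B, the wh-phrase is extracted from inside a wh-island (introduced by "whether"), which blocks movement.
In A, the extraction path crosses only that-complement boundaries, which are transparent.
So A is grammatical.

A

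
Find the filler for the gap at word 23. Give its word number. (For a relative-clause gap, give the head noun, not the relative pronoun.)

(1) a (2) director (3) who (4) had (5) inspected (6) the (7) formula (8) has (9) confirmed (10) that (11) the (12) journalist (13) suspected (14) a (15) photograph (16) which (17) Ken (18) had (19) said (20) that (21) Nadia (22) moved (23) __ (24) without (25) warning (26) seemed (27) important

15

The gap at 23 is the object of "moved", inside a relative clause.
The relative pronoun is "which" (word 16); it is bound by the head noun immediately before it.
Its filler is the head noun "photograph", at word 15.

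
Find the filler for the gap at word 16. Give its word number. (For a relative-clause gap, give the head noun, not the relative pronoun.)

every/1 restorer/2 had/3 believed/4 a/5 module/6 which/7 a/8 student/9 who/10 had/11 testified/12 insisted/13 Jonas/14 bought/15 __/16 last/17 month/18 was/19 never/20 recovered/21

6

The gap at 16 is the object of "bought", inside a relative clause.
The relative pronoun is "which" (word 7); it is bound by the head noun immediately before it.
Its filler is the head noun "module", at word 6.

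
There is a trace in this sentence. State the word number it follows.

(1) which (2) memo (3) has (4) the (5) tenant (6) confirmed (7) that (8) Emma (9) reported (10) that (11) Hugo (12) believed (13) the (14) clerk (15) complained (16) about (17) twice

16

The displaced element is "which memo" (word 2).
It is linked across 3 clause boundaries (that → that → Ø).
It functions as the object of the preposition "about" of "complained", so the gap sits immediately after word 16 ("about").
Base order: The tenant has confirmed that Emma reported that Hugo believed the clerk complained about which memo twice.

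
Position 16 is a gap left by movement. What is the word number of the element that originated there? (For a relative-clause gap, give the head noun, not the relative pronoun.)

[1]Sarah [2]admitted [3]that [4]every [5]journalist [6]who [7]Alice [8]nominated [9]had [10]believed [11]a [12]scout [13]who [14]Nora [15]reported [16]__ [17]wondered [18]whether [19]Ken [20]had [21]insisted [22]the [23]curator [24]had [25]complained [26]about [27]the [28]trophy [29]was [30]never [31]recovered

12

The gap at 16 is the subject of "wondered", inside a relative clause.
The relative pronoun is "who" (word 13); it is bound by the head noun immediately before it.
Its filler is the head noun "scout", at word 12.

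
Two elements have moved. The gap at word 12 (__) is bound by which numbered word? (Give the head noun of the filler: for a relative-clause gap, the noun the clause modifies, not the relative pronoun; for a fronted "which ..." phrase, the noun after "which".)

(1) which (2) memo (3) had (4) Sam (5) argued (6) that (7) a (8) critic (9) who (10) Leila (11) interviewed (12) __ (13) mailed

8

The marked gap is inside the relative clause, the direct object of "interviewed".
Its filler is the head noun "critic" (via "who"), at word 8.
(The other dependency links word 2 to a gap after word 13.)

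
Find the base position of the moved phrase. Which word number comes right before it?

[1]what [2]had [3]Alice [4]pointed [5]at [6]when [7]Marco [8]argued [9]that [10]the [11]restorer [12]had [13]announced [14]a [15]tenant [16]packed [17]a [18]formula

5

The displaced element is "what" (word 1).
It functions as the object of the preposition "at" of "pointed", so the gap sits immediately after word 5 ("at").
Base order: Alice had pointed at what when Marco argued that the restorer had announced a tenant packed a formula.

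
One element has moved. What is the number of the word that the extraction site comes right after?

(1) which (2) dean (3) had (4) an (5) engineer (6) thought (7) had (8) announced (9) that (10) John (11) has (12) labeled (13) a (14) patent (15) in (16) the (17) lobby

6

The displaced element is "which dean" (word 2).
It is linked across 1 clause boundary (Ø).
It functions as the subject of "announced", so the gap sits immediately after word 6 ("thought").
Base order: An engineer had thought that which dean had announced that John has labeled a patent in the lobby.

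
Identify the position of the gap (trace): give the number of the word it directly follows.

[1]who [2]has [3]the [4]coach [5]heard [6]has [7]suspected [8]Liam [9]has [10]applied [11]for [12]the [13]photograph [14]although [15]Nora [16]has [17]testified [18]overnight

The displaced element is "who" (word 1).
It is linked across 1 clause boundary (Ø).
It functions as the subject of "suspected", so the gap sits immediately after word 5 ("heard").
Base order: The coach has heard who has suspected Liam has applied for the photograph although Nora has testified overnight.

5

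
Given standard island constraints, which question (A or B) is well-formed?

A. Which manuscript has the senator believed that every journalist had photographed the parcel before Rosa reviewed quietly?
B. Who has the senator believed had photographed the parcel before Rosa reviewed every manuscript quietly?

B

In A, the wh-phrase is extracted from inside an adjunct island (introduced by "before"), which blocks movement.
In B, the extraction path crosses only that-complement boundaries, which are transparent.
So B is grammatical.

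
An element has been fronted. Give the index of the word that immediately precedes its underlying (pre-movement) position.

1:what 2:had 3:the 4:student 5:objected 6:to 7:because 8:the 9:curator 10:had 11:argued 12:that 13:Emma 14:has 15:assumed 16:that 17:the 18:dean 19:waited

The displaced element is "what" (word 1).
It functions as the object of the preposition "to" of "objected", so the gap sits immediately after word 6 ("to").
Base order: The student had objected to what because the curator had argued that Emma has assumed that the dean waited.

6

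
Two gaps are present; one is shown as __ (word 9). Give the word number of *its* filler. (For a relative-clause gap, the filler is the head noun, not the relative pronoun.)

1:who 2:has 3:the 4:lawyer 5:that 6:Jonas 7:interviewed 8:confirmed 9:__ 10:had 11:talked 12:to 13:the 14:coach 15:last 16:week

The marked gap is the subject of "talked".
Its filler is the fronted wh-phrase "who", at word 1.
(The other dependency links word 4 to a gap after word 7.)

1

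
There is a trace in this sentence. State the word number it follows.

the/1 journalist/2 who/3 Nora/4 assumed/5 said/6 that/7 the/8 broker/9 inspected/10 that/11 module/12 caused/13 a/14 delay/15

The displaced element is "the journalist" (word 2).
It is linked across 1 clause boundary (Ø).
It functions as the subject of "said", so the gap sits immediately after word 5 ("assumed").
Base order: Nora assumed the journalist said that the broker inspected that module.

5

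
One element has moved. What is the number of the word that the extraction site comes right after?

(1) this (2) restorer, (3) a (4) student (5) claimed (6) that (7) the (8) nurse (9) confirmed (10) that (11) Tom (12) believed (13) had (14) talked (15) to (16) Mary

12

The displaced element is "this restorer" (word 2).
It is linked across 3 clause boundaries (that → that → Ø).
It functions as the subject of "talked", so the gap sits immediately after word 12 ("believed").
Base order: A student claimed that the nurse confirmed that Tom believed this restorer had talked to Mary.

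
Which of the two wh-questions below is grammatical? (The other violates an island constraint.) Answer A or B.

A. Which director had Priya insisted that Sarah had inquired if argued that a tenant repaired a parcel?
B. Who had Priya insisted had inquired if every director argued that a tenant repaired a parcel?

In A, the wh-phrase is extracted from inside a wh-island (introduced by "if"), which blocks movement.
In B, the extraction path crosses only that-complement boundaries, which are transparent.
So B is grammatical.

B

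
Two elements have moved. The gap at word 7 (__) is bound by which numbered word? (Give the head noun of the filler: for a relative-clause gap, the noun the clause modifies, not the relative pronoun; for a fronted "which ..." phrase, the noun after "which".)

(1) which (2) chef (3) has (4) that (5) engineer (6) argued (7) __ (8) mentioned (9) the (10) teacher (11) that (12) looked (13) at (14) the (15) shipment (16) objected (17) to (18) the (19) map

The marked gap is the subject of "mentioned".
Its filler is the fronted wh-phrase "which chef", at word 2.
(The other dependency links word 10 to a gap after word 11.)

2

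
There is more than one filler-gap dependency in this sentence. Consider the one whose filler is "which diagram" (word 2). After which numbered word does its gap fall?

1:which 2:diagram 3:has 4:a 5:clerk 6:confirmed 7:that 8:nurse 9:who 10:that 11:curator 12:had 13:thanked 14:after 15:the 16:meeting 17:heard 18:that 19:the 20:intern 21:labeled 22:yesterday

The displaced element is "which diagram" (word 2).
It is linked across 2 clause boundaries (Ø → that).
It functions as the direct object of "labeled", so the gap sits immediately after word 21 ("labeled").
Base order: A clerk has confirmed that nurse who that curator had thanked after the meeting heard that the intern labeled which diagram yesterday.

21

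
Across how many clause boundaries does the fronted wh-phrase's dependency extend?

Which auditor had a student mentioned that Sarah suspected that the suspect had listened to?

2

"which auditor" is extracted from the PP object of "listened".
Boundaries crossed, outermost first: [that], [that] — 2 in total.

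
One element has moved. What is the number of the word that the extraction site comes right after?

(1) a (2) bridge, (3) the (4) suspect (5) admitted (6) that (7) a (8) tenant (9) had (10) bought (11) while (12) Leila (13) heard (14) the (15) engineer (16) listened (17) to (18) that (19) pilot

The displaced element is "a bridge" (word 2).
It is linked across 1 clause boundary (that).
It functions as the direct object of "bought", so the gap sits immediately after word 10 ("bought").
Base order: The suspect admitted that a tenant had bought a bridge while Leila heard the engineer listened to that pilot.

10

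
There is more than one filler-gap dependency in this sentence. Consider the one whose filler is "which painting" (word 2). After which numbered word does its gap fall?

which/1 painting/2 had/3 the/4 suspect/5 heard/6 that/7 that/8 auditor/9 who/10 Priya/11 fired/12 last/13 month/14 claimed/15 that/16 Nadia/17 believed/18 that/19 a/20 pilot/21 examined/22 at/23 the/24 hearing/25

The displaced element is "which painting" (word 2).
It is linked across 3 clause boundaries (that → that → that).
It functions as the direct object of "examined", so the gap sits immediately after word 22 ("examined").
Base order: The suspect had heard that that auditor who Priya fired last month claimed that Nadia believed that a pilot examined which painting at the hearing.

22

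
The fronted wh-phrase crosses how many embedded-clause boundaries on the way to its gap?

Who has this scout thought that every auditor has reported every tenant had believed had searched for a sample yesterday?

"who" is extracted from the subject of "searched".
Boundaries crossed, outermost first: [that], [Ø], [Ø] — 3 in total.

3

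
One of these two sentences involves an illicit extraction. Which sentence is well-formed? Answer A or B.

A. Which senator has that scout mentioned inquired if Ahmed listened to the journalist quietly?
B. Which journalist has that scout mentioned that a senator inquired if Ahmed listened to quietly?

A

In B, the wh-phrase is extracted from inside a wh-island (introduced by "if"), which blocks movement.
In A, the extraction path crosses only that-complement boundaries, which are transparent.
So A is grammatical.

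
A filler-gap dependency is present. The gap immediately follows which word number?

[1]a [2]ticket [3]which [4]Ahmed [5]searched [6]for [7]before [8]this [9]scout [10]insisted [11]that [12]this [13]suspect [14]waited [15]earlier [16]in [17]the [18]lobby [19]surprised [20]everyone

6

The displaced element is "a ticket" (word 2).
It functions as the object of the preposition "for" of "searched", so the gap sits immediately after word 6 ("for").
Base order: Ahmed searched for a ticket before this scout insisted that this suspect waited earlier in the lobby.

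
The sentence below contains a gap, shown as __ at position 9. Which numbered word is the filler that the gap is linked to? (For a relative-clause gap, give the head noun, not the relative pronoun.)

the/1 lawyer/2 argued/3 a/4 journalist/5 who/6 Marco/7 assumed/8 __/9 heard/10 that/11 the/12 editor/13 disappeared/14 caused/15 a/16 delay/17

The gap at 9 is the subject of "heard", inside a relative clause.
The relative pronoun is "who" (word 6); it is bound by the head noun immediately before it.
Its filler is the head noun "journalist", at word 5.

5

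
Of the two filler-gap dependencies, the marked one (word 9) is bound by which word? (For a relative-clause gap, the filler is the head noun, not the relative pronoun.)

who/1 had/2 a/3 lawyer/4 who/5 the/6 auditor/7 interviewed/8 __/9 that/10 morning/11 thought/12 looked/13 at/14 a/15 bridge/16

The marked gap is inside the relative clause, the direct object of "interviewed".
Its filler is the head noun "lawyer" (via "who"), at word 4.
(The other dependency links word 1 to a gap after word 12.)

4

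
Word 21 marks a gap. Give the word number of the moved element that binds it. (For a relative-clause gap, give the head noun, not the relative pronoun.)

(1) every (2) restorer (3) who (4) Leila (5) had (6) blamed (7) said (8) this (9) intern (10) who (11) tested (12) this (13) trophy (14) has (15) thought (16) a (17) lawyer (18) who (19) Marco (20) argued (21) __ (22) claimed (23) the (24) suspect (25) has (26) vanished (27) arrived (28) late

17

The gap at 21 is the subject of "claimed", inside a relative clause.
The relative pronoun is "who" (word 18); it is bound by the head noun immediately before it.
Its filler is the head noun "lawyer", at word 17.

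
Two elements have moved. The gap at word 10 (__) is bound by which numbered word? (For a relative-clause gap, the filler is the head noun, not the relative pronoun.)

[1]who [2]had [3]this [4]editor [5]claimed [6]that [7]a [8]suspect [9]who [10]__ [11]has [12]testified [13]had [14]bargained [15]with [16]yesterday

The marked gap is inside the relative clause, the subject of "testified".
Its filler is the head noun "suspect" (via "who"), at word 8.
(The other dependency links word 1 to a gap after word 15.)

8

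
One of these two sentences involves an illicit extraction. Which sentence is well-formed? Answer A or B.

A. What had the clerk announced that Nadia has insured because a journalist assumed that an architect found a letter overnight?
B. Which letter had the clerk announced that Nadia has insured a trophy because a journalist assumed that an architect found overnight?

In B, the wh-phrase is extracted from inside an adjunct island (introduced by "because"), which blocks movement.
In A, the extraction path crosses only that-complement boundaries, which are transparent.
So A is grammatical.

A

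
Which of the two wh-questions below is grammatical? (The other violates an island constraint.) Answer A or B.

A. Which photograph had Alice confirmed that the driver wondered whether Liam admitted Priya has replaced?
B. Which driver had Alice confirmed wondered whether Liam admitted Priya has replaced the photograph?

B

In A, the wh-phrase is extracted from inside a wh-island (introduced by "whether"), which blocks movement.
In B, the extraction path crosses only that-complement boundaries, which are transparent.
So B is grammatical.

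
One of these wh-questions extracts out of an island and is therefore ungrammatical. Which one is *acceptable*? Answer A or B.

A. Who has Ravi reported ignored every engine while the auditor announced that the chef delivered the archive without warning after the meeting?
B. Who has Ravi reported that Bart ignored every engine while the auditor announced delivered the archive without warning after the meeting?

A

In B, the wh-phrase is extracted from inside an adjunct island (introduced by "while"), which blocks movement.
In A, the extraction path crosses only that-complement boundaries, which are transparent.
So A is grammatical.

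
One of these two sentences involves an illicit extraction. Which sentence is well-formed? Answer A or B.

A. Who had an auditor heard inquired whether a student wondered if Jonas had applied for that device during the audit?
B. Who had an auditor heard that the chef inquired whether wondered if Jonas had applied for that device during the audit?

A

In B, the wh-phrase is extracted from inside a wh-island (introduced by "whether"), which blocks movement.
In A, the extraction path crosses only that-complement boundaries, which are transparent.
So A is grammatical.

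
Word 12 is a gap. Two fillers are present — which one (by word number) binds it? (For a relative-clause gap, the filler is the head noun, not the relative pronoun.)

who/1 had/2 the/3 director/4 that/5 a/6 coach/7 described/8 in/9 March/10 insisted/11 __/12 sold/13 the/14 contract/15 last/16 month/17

The marked gap is the subject of "sold".
Its filler is the fronted wh-phrase "who", at word 1.
(The other dependency links word 4 to a gap after word 8.)

1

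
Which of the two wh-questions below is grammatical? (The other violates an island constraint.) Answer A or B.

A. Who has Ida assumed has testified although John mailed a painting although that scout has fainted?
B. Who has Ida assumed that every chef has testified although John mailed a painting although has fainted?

In B, the wh-phrase is extracted from inside an adjunct island (introduced by "although"), which blocks movement.
In A, the extraction path crosses only that-complement boundaries, which are transparent.
So A is grammatical.

A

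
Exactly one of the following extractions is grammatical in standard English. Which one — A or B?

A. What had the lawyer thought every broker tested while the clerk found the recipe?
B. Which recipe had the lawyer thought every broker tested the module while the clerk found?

In B, the wh-phrase is extracted from inside an adjunct island (introduced by "while"), which blocks movement.
In A, the extraction path crosses only that-complement boundaries, which are transparent.
So A is grammatical.

A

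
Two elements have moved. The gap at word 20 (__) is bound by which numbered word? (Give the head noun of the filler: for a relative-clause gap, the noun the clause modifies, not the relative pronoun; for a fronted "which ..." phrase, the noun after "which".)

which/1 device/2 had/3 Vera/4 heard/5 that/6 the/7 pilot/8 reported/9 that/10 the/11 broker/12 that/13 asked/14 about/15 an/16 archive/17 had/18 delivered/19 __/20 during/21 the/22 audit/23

The marked gap is the direct object of "delivered".
Its filler is the fronted wh-phrase "which device", at word 2.
(The other dependency links word 12 to a gap after word 13.)

2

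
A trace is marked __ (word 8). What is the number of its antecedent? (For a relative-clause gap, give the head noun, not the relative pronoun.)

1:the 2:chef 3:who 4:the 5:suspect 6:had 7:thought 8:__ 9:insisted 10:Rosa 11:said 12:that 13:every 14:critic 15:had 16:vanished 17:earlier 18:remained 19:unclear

The gap at 8 is the subject of "insisted", inside a relative clause.
The relative pronoun is "who" (word 3); it is bound by the head noun immediately before it.
Its filler is the head noun "chef", at word 2.

2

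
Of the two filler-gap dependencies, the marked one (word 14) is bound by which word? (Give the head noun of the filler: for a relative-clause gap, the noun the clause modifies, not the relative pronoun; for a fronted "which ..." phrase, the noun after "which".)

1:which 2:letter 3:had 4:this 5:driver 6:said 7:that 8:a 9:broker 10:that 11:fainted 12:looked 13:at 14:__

2

The marked gap is the object of the preposition "at" of "looked".
Its filler is the fronted wh-phrase "which letter", at word 2.
(The other dependency links word 9 to a gap after word 10.)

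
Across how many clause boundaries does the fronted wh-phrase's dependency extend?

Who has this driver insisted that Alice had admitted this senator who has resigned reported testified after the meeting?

3

"who" is extracted from the subject of "testified".
Boundaries crossed, outermost first: [that], [Ø], [Ø] — 3 in total.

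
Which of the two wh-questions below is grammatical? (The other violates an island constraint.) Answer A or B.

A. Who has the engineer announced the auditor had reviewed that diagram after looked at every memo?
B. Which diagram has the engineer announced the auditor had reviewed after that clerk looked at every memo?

B

In A, the wh-phrase is extracted from inside an adjunct island (introduced by "after"), which blocks movement.
In B, the extraction path crosses only that-complement boundaries, which are transparent.
So B is grammatical.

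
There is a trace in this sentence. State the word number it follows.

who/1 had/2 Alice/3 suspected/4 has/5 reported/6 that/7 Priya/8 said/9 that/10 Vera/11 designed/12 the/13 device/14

The displaced element is "who" (word 1).
It is linked across 1 clause boundary (Ø).
It functions as the subject of "reported", so the gap sits immediately after word 4 ("suspected").
Base order: Alice had suspected that who has reported that Priya said that Vera designed the device.

4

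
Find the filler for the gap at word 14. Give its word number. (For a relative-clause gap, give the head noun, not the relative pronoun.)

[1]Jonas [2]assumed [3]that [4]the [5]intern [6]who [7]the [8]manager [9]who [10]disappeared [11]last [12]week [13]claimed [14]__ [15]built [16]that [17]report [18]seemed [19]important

5

The gap at 14 is the subject of "built", inside a relative clause.
The relative pronoun is "who" (word 6); it is bound by the head noun immediately before it.
Its filler is the head noun "intern", at word 5.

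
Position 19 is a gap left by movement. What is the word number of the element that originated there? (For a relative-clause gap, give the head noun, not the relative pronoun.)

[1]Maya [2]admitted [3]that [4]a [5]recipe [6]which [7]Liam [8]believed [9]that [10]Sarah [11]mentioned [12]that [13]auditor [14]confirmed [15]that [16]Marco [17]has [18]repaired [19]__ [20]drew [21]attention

5

The gap at 19 is the object of "repaired", inside a relative clause.
The relative pronoun is "which" (word 6); it is bound by the head noun immediately before it.
Its filler is the head noun "recipe", at word 5.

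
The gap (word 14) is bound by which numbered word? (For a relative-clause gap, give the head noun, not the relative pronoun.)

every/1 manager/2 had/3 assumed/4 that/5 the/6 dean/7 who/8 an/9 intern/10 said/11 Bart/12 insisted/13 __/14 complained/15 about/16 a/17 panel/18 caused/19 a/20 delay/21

7

The gap at 14 is the subject of "complained", inside a relative clause.
The relative pronoun is "who" (word 8); it is bound by the head noun immediately before it.
Its filler is the head noun "dean", at word 7.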